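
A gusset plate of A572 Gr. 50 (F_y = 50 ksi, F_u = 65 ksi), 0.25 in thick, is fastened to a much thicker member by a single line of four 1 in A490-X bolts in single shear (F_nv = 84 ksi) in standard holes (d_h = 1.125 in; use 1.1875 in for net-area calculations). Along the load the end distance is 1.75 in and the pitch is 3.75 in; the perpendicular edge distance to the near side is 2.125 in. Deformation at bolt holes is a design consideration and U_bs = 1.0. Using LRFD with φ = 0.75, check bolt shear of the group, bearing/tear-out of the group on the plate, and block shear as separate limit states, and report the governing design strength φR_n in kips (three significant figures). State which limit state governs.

Bolt shear: A_b = π·1²/4 = 0.7854 in²; R_n = 84 × 0.7854 × 4 × 1 = 263.9 kips → 0.75 × 263.9 = 198 kips.
Bearing: edge l_c = 1.188, r_n = 23.16 kips; interior l_c = 2.625, r_n = 39 kips; R_n = 23.16 + 3·39 = 140.2 kips → 105 kips.
Block shear: A_gv = 3.25, A_nv = 2.211, A_nt = 0.3828 in²; R_n = min(0.6F_uA_nv, 0.6F_yA_gv) + U_bs·F_u·A_nt = 111.1 kips → 83.3 kips.
Block shear governs: 83.3 kips.

83.3 kips (block shear governs)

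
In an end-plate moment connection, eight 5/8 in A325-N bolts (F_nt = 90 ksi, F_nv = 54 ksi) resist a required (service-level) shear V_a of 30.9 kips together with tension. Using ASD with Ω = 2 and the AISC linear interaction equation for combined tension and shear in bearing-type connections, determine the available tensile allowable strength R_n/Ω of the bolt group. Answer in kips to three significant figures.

92.1 kips

A_b = π·0.625²/4 = 0.3068 in²; f_rv = 30.9 / (8 × 0.3068) = 12.59 ksi.
F'_nt = 1.3 F_nt − (Ω F_nt / F_nv) f_rv = 1.3·90 − (2·90/54)·12.59 = 75.03 ksi, capped at F_nt → F'_nt = 75.03 ksi.
R_n = F'_nt · A_b · n = 75.03 × 0.3068 × 8 = 184.2 kips.
Allowable strength R_n/Ω = 184.2 / 2 = 92.1 kips.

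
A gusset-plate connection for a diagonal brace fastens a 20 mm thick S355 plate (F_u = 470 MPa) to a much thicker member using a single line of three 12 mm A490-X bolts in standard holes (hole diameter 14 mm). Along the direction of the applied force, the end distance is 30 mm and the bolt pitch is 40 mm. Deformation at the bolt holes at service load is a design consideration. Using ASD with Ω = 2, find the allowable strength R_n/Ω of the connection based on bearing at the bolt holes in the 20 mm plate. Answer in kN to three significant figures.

400 kN

Per bolt r_n = 1.2 l_c t F_u ≤ 2.4 d t F_u; upper limit = 2.4 × 12 × 20 × 470 / 1000 = 270.7 kN.
Edge bolt: l_c = 30 − 14/2 = 23 mm → 1.2 × 23 × 20 × 470 / 1000 = 259.4 → r_n = 259.4 kN.
Interior bolts: l_c = 40 − 14 = 26 mm → 1.2 × 26 × 20 × 470 / 1000 = 293.3 → r_n = 270.7 kN.
R_n = 1 × 259.4 + 2 × 270.7 = 800.9 kN.
Allowable strength R_n/Ω = 800.9 / 2 = 400 kN.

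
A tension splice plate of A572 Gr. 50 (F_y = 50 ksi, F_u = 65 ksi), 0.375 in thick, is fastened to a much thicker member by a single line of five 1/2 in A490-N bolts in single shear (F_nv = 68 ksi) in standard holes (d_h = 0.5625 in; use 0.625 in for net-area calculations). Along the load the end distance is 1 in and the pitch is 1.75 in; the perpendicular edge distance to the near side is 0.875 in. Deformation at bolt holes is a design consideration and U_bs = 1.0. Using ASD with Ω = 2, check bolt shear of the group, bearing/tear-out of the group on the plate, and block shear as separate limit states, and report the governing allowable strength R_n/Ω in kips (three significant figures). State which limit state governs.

33.4 kips (bolt shear governs)

Bolt shear: A_b = π·0.5²/4 = 0.1963 in²; R_n = 68 × 0.1963 × 5 × 1 = 66.76 kips → 66.76 / 2 = 33.4 kips.
Bearing: edge l_c = 0.7188, r_n = 21.02 kips; interior l_c = 1.188, r_n = 29.25 kips; R_n = 21.02 + 4·29.25 = 138 kips → 69 kips.
Block shear: A_gv = 3, A_nv = 1.945, A_nt = 0.2109 in²; R_n = min(0.6F_uA_nv, 0.6F_yA_gv) + U_bs·F_u·A_nt = 89.58 kips → 44.8 kips.
Bolt shear governs: 33.4 kips.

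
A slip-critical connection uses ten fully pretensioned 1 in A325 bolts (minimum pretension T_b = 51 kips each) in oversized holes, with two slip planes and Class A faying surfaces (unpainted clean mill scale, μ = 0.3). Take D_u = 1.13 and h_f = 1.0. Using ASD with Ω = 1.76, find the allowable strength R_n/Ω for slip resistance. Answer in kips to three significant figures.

196 kips

R_n = μ · D_u · h_f · T_b · n_s · n_b = 0.3 × 1.13 × 1.0 × 51 × 2 × 10 = 345.8 kips.
Allowable strength R_n/Ω = 345.8 / 1.76 = 196 kips.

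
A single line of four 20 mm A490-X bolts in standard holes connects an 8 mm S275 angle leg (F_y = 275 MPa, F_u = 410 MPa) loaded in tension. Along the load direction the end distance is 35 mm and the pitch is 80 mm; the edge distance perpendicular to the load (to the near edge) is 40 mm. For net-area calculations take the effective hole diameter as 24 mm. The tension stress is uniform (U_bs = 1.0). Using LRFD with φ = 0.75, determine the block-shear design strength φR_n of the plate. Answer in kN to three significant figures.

Shear plane L_v = 35 + 3·80 = 275 mm; A_gv = 275 × 8 = 2200 mm².
A_nv = (275 − 3.5·24) × 8 = 1528 mm².
A_nt = (40 − 0.5·24) × 8 = 224 mm².
0.6 F_u A_nv = 375.9 kN; 0.6 F_y A_gv = 363 kN → shear yielding governs the shear term.
R_n = 363 + 1.0 × 410 × 224 / 1000 = 454.8 kN.
Design strength φR_n = 0.75 × 454.8 = 341 kN.

341 kN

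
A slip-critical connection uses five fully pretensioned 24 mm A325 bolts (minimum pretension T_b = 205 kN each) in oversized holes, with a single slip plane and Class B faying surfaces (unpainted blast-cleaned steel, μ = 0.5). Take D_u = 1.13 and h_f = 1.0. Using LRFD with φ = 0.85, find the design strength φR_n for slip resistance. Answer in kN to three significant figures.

492 kN

R_n = μ · D_u · h_f · T_b · n_s · n_b = 0.5 × 1.13 × 1.0 × 205 × 1 × 5 = 579.1 kN.
Design strength φR_n = 0.85 × 579.1 = 492 kN.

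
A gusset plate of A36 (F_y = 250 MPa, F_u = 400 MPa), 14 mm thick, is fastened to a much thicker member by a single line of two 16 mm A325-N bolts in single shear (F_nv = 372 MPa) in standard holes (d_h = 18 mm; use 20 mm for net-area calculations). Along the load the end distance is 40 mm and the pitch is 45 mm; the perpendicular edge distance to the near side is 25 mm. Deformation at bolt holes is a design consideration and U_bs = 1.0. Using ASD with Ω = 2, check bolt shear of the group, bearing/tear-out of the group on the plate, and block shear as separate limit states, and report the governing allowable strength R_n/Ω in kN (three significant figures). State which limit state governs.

Bolt shear: A_b = π·16²/4 = 201.1 mm²; R_n = 372 × 201.1 × 2 × 1 / 1000 = 149.6 kN → 149.6 / 2 = 74.8 kN.
Bearing: edge l_c = 31, r_n = 208.3 kN; interior l_c = 27, r_n = 181.4 kN; R_n = 208.3 + 1·181.4 = 389.8 kN → 195 kN.
Block shear: A_gv = 1190, A_nv = 770, A_nt = 210 mm²; R_n = min(0.6F_uA_nv, 0.6F_yA_gv) + U_bs·F_u·A_nt = 262.5 kN → 131 kN.
Bolt shear governs: 74.8 kN.

74.8 kN (bolt shear governs)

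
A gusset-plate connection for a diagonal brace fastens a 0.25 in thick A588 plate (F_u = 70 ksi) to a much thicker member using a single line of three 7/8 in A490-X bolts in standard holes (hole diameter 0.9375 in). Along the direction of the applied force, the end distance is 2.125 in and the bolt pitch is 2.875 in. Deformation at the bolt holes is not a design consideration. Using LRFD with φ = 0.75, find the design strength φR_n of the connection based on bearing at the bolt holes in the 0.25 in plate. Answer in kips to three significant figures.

Per bolt r_n = 1.5 l_c t F_u ≤ 3.0 d t F_u; upper limit = 3.0 × 0.875 × 0.25 × 70 = 45.94 kips.
Edge bolt: l_c = 2.125 − 0.9375/2 = 1.656 in → 1.5 × 1.656 × 0.25 × 70 = 43.48 → r_n = 43.48 kips.
Interior bolts: l_c = 2.875 − 0.9375 = 1.938 in → 1.5 × 1.938 × 0.25 × 70 = 50.86 → r_n = 45.94 kips.
R_n = 1 × 43.48 + 2 × 45.94 = 135.4 kips.
Design strength φR_n = 0.75 × 135.4 = 102 kips.

102 kips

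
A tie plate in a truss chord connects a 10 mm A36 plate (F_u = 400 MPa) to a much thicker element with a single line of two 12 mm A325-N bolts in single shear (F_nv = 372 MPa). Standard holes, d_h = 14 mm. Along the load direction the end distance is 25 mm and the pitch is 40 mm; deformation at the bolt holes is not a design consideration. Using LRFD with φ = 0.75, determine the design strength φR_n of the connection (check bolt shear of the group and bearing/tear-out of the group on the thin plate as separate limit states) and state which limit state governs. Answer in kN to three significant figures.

63.1 kN (bolt shear governs)

Bolt shear: A_b = π·12²/4 = 113.1 mm²; R_n = 372 × 113.1 × 2 × 1 / 1000 = 84.14 kN → 0.75 × 84.14 = 63.1 kN.
Bearing (1.5 l_c t F_u ≤ 3.0 d t F_u): upper limit = 3.0·12·10·400 / 1000 = 144 kN.
  Edge l_c = 25 − 14/2 = 18 → r_n = 108 kN; interior l_c = 40 − 14 = 26 → r_n = 144 kN.
  R_n,bearing = 1·108 + 1·144 = 252 kN → 0.75 × 252 = 189 kN.
Bolt shear governs: 63.1 kN.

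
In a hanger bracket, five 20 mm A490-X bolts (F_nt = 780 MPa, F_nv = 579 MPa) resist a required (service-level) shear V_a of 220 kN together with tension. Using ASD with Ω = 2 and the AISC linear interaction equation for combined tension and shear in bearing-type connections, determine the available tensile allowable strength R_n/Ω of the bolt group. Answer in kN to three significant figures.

A_b = π·20²/4 = 314.2 mm²; f_rv = 220 × 1000 / (5 × 314.2) = 140.1 MPa.
F'_nt = 1.3 F_nt − (Ω F_nt / F_nv) f_rv = 1.3·780 − (2·780/579)·140.1 = 636.6 MPa, capped at F_nt → F'_nt = 636.6 MPa.
R_n = F'_nt · A_b · n = 636.6 × 314.2 × 5 / 1000 = 1000 kN.
Allowable strength R_n/Ω = 1000 / 2 = 500 kN.

500 kN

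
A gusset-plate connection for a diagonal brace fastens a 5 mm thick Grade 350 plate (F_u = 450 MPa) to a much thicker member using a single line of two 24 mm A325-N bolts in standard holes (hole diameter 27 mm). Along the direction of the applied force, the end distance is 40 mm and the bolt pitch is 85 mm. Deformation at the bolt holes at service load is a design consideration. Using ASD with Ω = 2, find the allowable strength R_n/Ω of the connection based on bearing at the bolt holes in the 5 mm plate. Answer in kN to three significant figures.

Per bolt r_n = 1.2 l_c t F_u ≤ 2.4 d t F_u; upper limit = 2.4 × 24 × 5 × 450 / 1000 = 129.6 kN.
Edge bolt: l_c = 40 − 27/2 = 26.5 mm → 1.2 × 26.5 × 5 × 450 / 1000 = 71.55 → r_n = 71.55 kN.
Interior bolts: l_c = 85 − 27 = 58 mm → 1.2 × 58 × 5 × 450 / 1000 = 156.6 → r_n = 129.6 kN.
R_n = 1 × 71.55 + 1 × 129.6 = 201.1 kN.
Allowable strength R_n/Ω = 201.1 / 2 = 101 kN.

101 kN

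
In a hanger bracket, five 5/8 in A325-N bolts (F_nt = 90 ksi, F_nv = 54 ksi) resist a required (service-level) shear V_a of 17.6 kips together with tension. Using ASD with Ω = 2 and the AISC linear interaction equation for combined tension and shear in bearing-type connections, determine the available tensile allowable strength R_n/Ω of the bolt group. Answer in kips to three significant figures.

60.4 kips

A_b = π·0.625²/4 = 0.3068 in²; f_rv = 17.6 / (5 × 0.3068) = 11.47 ksi.
F'_nt = 1.3 F_nt − (Ω F_nt / F_nv) f_rv = 1.3·90 − (2·90/54)·11.47 = 78.76 ksi, capped at F_nt → F'_nt = 78.76 ksi.
R_n = F'_nt · A_b · n = 78.76 × 0.3068 × 5 = 120.8 kips.
Allowable strength R_n/Ω = 120.8 / 2 = 60.4 kips.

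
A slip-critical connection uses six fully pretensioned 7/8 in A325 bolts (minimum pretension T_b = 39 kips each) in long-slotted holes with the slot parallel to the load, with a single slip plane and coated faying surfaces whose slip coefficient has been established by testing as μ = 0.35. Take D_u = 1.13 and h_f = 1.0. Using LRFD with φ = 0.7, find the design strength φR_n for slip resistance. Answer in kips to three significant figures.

64.8 kips

R_n = μ · D_u · h_f · T_b · n_s · n_b = 0.35 × 1.13 × 1.0 × 39 × 1 × 6 = 92.55 kips.
Design strength φR_n = 0.7 × 92.55 = 64.8 kips.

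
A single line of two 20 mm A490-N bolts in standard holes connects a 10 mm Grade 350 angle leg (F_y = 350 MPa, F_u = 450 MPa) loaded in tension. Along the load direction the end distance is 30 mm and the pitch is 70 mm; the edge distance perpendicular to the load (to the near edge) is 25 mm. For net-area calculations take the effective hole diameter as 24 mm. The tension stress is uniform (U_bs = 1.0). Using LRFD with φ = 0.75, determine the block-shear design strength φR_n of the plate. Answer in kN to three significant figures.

Shear plane L_v = 30 + 1·70 = 100 mm; A_gv = 100 × 10 = 1000 mm².
A_nv = (100 − 1.5·24) × 10 = 640 mm².
A_nt = (25 − 0.5·24) × 10 = 130 mm².
0.6 F_u A_nv = 172.8 kN; 0.6 F_y A_gv = 210 kN → shear rupture governs the shear term.
R_n = 172.8 + 1.0 × 450 × 130 / 1000 = 231.3 kN.
Design strength φR_n = 0.75 × 231.3 = 173 kN.

173 kN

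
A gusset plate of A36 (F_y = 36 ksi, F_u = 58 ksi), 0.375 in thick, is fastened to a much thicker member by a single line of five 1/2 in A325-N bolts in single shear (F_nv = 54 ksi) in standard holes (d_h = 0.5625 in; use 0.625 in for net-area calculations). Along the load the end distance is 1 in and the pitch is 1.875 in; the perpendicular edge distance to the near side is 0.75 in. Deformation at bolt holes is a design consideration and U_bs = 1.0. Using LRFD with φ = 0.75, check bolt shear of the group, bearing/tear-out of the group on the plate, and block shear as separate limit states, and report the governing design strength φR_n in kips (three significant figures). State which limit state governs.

Bolt shear: A_b = π·0.5²/4 = 0.1963 in²; R_n = 54 × 0.1963 × 5 × 1 = 53.01 kips → 0.75 × 53.01 = 39.8 kips.
Bearing: edge l_c = 0.7188, r_n = 18.76 kips; interior l_c = 1.312, r_n = 26.1 kips; R_n = 18.76 + 4·26.1 = 123.2 kips → 92.4 kips.
Block shear: A_gv = 3.188, A_nv = 2.133, A_nt = 0.1641 in²; R_n = min(0.6F_uA_nv, 0.6F_yA_gv) + U_bs·F_u·A_nt = 78.37 kips → 58.8 kips.
Bolt shear governs: 39.8 kips.

39.8 kips (bolt shear governs)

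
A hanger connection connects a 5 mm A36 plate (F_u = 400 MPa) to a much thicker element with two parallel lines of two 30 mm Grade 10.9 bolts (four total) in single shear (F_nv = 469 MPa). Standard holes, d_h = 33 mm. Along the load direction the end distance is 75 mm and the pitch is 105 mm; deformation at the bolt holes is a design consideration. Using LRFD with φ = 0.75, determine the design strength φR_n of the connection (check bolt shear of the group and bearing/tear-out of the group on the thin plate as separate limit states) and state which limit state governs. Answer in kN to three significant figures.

Bolt shear: A_b = π·30²/4 = 706.9 mm²; R_n = 469 × 706.9 × 4 × 1 / 1000 = 1326 kN → 0.75 × 1326 = 995 kN.
Bearing (1.2 l_c t F_u ≤ 2.4 d t F_u): upper limit = 2.4·30·5·400 / 1000 = 144 kN.
  Edge l_c = 75 − 33/2 = 58.5 → r_n = 140.4 kN; interior l_c = 105 − 33 = 72 → r_n = 144 kN.
  R_n,bearing = 2·140.4 + 2·144 = 568.8 kN → 0.75 × 568.8 = 427 kN.
Bearing governs: 427 kN.

427 kN (bearing governs)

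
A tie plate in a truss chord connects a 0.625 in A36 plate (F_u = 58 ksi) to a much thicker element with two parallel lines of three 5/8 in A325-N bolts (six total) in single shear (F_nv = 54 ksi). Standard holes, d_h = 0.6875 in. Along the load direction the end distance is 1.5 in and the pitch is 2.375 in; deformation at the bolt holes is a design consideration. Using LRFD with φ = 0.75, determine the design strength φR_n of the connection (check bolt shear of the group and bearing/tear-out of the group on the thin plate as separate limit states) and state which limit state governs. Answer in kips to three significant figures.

Bolt shear: A_b = π·0.625²/4 = 0.3068 in²; R_n = 54 × 0.3068 × 6 × 1 = 99.4 kips → 0.75 × 99.4 = 74.6 kips.
Bearing (1.2 l_c t F_u ≤ 2.4 d t F_u): upper limit = 2.4·0.625·0.625·58 = 54.38 kips.
  Edge l_c = 1.5 − 0.6875/2 = 1.156 → r_n = 50.3 kips; interior l_c = 2.375 − 0.6875 = 1.688 → r_n = 54.38 kips.
  R_n,bearing = 2·50.3 + 4·54.38 = 318.1 kips → 0.75 × 318.1 = 239 kips.
Bolt shear governs: 74.6 kips.

74.6 kips (bolt shear governs)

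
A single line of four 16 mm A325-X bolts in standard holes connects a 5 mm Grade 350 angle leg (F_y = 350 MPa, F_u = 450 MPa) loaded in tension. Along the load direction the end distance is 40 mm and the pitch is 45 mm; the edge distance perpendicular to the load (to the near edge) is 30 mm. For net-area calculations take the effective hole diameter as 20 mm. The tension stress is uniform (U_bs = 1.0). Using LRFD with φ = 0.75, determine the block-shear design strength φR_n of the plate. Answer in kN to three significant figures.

140 kN

Shear plane L_v = 40 + 3·45 = 175 mm; A_gv = 175 × 5 = 875 mm².
A_nv = (175 − 3.5·20) × 5 = 525 mm².
A_nt = (30 − 0.5·20) × 5 = 100 mm².
0.6 F_u A_nv = 141.8 kN; 0.6 F_y A_gv = 183.8 kN → shear rupture governs the shear term.
R_n = 141.8 + 1.0 × 450 × 100 / 1000 = 186.8 kN.
Design strength φR_n = 0.75 × 186.8 = 140 kN.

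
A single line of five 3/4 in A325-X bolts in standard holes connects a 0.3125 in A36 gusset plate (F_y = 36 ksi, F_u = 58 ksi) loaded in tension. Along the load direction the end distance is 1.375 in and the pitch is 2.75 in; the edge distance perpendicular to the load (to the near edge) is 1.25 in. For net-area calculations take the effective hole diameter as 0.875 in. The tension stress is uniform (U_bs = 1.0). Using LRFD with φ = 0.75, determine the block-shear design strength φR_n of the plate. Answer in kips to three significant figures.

Shear plane L_v = 1.375 + 4·2.75 = 12.38 in; A_gv = 12.38 × 0.3125 = 3.867 in².
A_nv = (12.38 − 4.5·0.875) × 0.3125 = 2.637 in².
A_nt = (1.25 − 0.5·0.875) × 0.3125 = 0.2539 in².
0.6 F_u A_nv = 91.76 kips; 0.6 F_y A_gv = 83.53 kips → shear yielding governs the shear term.
R_n = 83.53 + 1.0 × 58 × 0.2539 = 98.26 kips.
Design strength φR_n = 0.75 × 98.26 = 73.7 kips.

73.7 kips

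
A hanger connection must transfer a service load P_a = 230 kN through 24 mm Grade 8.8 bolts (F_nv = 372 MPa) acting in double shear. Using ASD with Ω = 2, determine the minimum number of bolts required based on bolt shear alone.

2 bolts

A_b = π·24²/4 = 452.4 mm².
Per-bolt allowable strength R_n/Ω = 372 × 452.4 × 2 / 1000 / 2 = 168.3 kN.
n ≥ 230 / 168.3 = 1.367 → use 2 bolts.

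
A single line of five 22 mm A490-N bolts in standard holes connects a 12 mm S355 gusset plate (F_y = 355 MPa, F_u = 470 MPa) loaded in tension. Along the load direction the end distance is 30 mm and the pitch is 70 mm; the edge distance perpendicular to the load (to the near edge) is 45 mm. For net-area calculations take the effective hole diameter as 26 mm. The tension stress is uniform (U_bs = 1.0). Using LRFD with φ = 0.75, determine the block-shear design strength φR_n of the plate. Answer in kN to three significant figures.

625 kN

Shear plane L_v = 30 + 4·70 = 310 mm; A_gv = 310 × 12 = 3720 mm².
A_nv = (310 − 4.5·26) × 12 = 2316 mm².
A_nt = (45 − 0.5·26) × 12 = 384 mm².
0.6 F_u A_nv = 653.1 kN; 0.6 F_y A_gv = 792.4 kN → shear rupture governs the shear term.
R_n = 653.1 + 1.0 × 470 × 384 / 1000 = 833.6 kN.
Design strength φR_n = 0.75 × 833.6 = 625 kN.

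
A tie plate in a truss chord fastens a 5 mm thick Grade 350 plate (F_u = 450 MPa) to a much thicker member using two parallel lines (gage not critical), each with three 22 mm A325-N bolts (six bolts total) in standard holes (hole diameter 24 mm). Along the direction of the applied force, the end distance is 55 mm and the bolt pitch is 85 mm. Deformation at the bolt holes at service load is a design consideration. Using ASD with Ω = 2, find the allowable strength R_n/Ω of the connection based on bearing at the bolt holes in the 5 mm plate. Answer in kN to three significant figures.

354 kN

Per bolt r_n = 1.2 l_c t F_u ≤ 2.4 d t F_u; upper limit = 2.4 × 22 × 5 × 450 / 1000 = 118.8 kN.
Edge bolt: l_c = 55 − 24/2 = 43 mm → 1.2 × 43 × 5 × 450 / 1000 = 116.1 → r_n = 116.1 kN.
Interior bolts: l_c = 85 − 24 = 61 mm → 1.2 × 61 × 5 × 450 / 1000 = 164.7 → r_n = 118.8 kN.
R_n = 2 × 116.1 + 4 × 118.8 = 707.4 kN.
Allowable strength R_n/Ω = 707.4 / 2 = 354 kN.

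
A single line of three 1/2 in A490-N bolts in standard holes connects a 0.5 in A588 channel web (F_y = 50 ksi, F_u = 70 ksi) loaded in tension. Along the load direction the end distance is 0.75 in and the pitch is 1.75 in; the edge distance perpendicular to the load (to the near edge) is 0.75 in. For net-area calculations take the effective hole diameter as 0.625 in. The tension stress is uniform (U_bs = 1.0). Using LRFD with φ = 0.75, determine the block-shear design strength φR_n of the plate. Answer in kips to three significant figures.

53.8 kips

Shear plane L_v = 0.75 + 2·1.75 = 4.25 in; A_gv = 4.25 × 0.5 = 2.125 in².
A_nv = (4.25 − 2.5·0.625) × 0.5 = 1.344 in².
A_nt = (0.75 − 0.5·0.625) × 0.5 = 0.2188 in².
0.6 F_u A_nv = 56.44 kips; 0.6 F_y A_gv = 63.75 kips → shear rupture governs the shear term.
R_n = 56.44 + 1.0 × 70 × 0.2188 = 71.75 kips.
Design strength φR_n = 0.75 × 71.75 = 53.8 kips.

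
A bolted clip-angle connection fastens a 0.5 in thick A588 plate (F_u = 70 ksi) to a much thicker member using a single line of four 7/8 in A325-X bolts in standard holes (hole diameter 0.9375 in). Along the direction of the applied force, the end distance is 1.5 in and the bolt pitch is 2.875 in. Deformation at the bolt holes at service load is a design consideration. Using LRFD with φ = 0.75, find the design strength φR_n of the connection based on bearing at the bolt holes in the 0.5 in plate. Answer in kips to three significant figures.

198 kips

Per bolt r_n = 1.2 l_c t F_u ≤ 2.4 d t F_u; upper limit = 2.4 × 0.875 × 0.5 × 70 = 73.5 kips.
Edge bolt: l_c = 1.5 − 0.9375/2 = 1.031 in → 1.2 × 1.031 × 0.5 × 70 = 43.31 → r_n = 43.31 kips.
Interior bolts: l_c = 2.875 − 0.9375 = 1.938 in → 1.2 × 1.938 × 0.5 × 70 = 81.37 → r_n = 73.5 kips.
R_n = 1 × 43.31 + 3 × 73.5 = 263.8 kips.
Design strength φR_n = 0.75 × 263.8 = 198 kips.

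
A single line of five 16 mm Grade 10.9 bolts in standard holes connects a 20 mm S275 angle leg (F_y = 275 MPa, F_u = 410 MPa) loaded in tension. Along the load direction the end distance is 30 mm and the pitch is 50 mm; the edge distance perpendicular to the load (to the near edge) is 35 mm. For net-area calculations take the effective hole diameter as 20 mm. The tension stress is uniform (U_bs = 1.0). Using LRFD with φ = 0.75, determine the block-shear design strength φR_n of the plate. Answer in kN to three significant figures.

670 kN

Shear plane L_v = 30 + 4·50 = 230 mm; A_gv = 230 × 20 = 4600 mm².
A_nv = (230 − 4.5·20) × 20 = 2800 mm².
A_nt = (35 − 0.5·20) × 20 = 500 mm².
0.6 F_u A_nv = 688.8 kN; 0.6 F_y A_gv = 759 kN → shear rupture governs the shear term.
R_n = 688.8 + 1.0 × 410 × 500 / 1000 = 893.8 kN.
Design strength φR_n = 0.75 × 893.8 = 670 kN.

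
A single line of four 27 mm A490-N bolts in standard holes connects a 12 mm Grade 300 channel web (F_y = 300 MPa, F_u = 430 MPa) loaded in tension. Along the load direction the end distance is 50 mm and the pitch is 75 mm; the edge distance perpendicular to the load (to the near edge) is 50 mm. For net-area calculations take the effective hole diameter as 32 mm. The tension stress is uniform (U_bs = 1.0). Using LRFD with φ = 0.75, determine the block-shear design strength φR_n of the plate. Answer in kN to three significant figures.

510 kN

Shear plane L_v = 50 + 3·75 = 275 mm; A_gv = 275 × 12 = 3300 mm².
A_nv = (275 − 3.5·32) × 12 = 1956 mm².
A_nt = (50 − 0.5·32) × 12 = 408 mm².
0.6 F_u A_nv = 504.6 kN; 0.6 F_y A_gv = 594 kN → shear rupture governs the shear term.
R_n = 504.6 + 1.0 × 430 × 408 / 1000 = 680.1 kN.
Design strength φR_n = 0.75 × 680.1 = 510 kN.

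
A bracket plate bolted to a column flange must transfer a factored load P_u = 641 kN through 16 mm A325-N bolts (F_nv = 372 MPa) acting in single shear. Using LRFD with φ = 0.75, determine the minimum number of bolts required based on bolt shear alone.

12 bolts

A_b = π·16²/4 = 201.1 mm².
Per-bolt design strength φR_n = 0.75 × 372 × 201.1 × 1 / 1000 = 56.1 kN.
n ≥ 641 / 56.1 = 11.43 → use 12 bolts.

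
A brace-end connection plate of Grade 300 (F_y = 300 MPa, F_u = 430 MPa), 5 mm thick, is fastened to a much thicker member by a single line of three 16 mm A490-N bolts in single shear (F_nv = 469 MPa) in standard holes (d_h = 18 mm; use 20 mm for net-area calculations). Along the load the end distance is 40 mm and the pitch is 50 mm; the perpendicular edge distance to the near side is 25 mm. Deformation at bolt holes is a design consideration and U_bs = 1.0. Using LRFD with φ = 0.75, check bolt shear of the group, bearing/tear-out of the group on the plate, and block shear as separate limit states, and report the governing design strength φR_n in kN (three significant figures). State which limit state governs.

Bolt shear: A_b = π·16²/4 = 201.1 mm²; R_n = 469 × 201.1 × 3 × 1 / 1000 = 282.9 kN → 0.75 × 282.9 = 212 kN.
Bearing: edge l_c = 31, r_n = 79.98 kN; interior l_c = 32, r_n = 82.56 kN; R_n = 79.98 + 2·82.56 = 245.1 kN → 184 kN.
Block shear: A_gv = 700, A_nv = 450, A_nt = 75 mm²; R_n = min(0.6F_uA_nv, 0.6F_yA_gv) + U_bs·F_u·A_nt = 148.3 kN → 111 kN.
Block shear governs: 111 kN.

111 kN (block shear governs)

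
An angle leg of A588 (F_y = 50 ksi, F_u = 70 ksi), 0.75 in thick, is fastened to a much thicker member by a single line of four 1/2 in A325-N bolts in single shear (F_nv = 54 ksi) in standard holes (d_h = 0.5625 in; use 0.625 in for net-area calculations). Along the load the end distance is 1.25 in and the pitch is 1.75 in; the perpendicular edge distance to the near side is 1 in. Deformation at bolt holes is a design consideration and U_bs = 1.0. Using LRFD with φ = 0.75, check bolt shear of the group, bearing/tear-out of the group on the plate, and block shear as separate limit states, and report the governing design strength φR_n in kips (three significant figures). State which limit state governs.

31.8 kips (bolt shear governs)

Bolt shear: A_b = π·0.5²/4 = 0.1963 in²; R_n = 54 × 0.1963 × 4 × 1 = 42.41 kips → 0.75 × 42.41 = 31.8 kips.
Bearing: edge l_c = 0.9688, r_n = 61.03 kips; interior l_c = 1.188, r_n = 63 kips; R_n = 61.03 + 3·63 = 250 kips → 188 kips.
Block shear: A_gv = 4.875, A_nv = 3.234, A_nt = 0.5156 in²; R_n = min(0.6F_uA_nv, 0.6F_yA_gv) + U_bs·F_u·A_nt = 171.9 kips → 129 kips.
Bolt shear governs: 31.8 kips.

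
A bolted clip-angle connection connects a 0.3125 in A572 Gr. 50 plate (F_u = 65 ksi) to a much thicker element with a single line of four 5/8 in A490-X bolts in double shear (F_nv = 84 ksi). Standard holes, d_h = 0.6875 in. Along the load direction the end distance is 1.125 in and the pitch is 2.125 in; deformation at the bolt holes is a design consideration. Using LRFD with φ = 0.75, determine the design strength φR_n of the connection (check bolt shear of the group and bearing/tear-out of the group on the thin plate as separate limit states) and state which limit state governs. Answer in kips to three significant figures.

Bolt shear: A_b = π·0.625²/4 = 0.3068 in²; R_n = 84 × 0.3068 × 4 × 2 = 206.2 kips → 0.75 × 206.2 = 155 kips.
Bearing (1.2 l_c t F_u ≤ 2.4 d t F_u): upper limit = 2.4·0.625·0.3125·65 = 30.47 kips.
  Edge l_c = 1.125 − 0.6875/2 = 0.7812 → r_n = 19.04 kips; interior l_c = 2.125 − 0.6875 = 1.438 → r_n = 30.47 kips.
  R_n,bearing = 1·19.04 + 3·30.47 = 110.4 kips → 0.75 × 110.4 = 82.8 kips.
Bearing governs: 82.8 kips.

82.8 kips (bearing governs)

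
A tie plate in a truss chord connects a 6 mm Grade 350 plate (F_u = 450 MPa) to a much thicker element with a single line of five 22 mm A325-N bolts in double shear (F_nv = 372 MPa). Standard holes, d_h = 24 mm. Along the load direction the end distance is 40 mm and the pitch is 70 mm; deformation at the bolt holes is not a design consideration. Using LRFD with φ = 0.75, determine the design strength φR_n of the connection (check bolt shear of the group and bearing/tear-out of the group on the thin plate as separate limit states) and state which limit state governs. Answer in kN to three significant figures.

620 kN (bearing governs)

Bolt shear: A_b = π·22²/4 = 380.1 mm²; R_n = 372 × 380.1 × 5 × 2 / 1000 = 1414 kN → 0.75 × 1414 = 1060 kN.
Bearing (1.5 l_c t F_u ≤ 3.0 d t F_u): upper limit = 3.0·22·6·450 / 1000 = 178.2 kN.
  Edge l_c = 40 − 24/2 = 28 → r_n = 113.4 kN; interior l_c = 70 − 24 = 46 → r_n = 178.2 kN.
  R_n,bearing = 1·113.4 + 4·178.2 = 826.2 kN → 0.75 × 826.2 = 620 kN.
Bearing governs: 620 kN.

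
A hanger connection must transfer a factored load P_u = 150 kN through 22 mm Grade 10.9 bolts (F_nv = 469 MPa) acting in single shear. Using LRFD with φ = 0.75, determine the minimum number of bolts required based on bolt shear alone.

2 bolts

A_b = π·22²/4 = 380.1 mm².
Per-bolt design strength φR_n = 0.75 × 469 × 380.1 × 1 / 1000 = 133.7 kN.
n ≥ 150 / 133.7 = 1.122 → use 2 bolts.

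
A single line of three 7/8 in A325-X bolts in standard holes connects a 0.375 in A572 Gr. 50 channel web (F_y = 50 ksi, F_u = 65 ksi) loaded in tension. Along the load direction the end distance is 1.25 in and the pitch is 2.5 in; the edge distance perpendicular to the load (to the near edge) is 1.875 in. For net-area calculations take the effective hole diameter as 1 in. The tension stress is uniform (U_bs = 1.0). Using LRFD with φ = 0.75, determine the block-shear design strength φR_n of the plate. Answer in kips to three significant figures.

Shear plane L_v = 1.25 + 2·2.5 = 6.25 in; A_gv = 6.25 × 0.375 = 2.344 in².
A_nv = (6.25 − 2.5·1) × 0.375 = 1.406 in².
A_nt = (1.875 − 0.5·1) × 0.375 = 0.5156 in².
0.6 F_u A_nv = 54.84 kips; 0.6 F_y A_gv = 70.31 kips → shear rupture governs the shear term.
R_n = 54.84 + 1.0 × 65 × 0.5156 = 88.36 kips.
Design strength φR_n = 0.75 × 88.36 = 66.3 kips.

66.3 kips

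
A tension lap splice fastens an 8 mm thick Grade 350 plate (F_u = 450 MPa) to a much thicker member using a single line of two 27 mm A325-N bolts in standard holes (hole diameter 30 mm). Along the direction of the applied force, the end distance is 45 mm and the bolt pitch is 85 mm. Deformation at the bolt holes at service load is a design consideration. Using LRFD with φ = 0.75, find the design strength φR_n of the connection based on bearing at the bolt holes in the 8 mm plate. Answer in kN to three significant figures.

272 kN

Per bolt r_n = 1.2 l_c t F_u ≤ 2.4 d t F_u; upper limit = 2.4 × 27 × 8 × 450 / 1000 = 233.3 kN.
Edge bolt: l_c = 45 − 30/2 = 30 mm → 1.2 × 30 × 8 × 450 / 1000 = 129.6 → r_n = 129.6 kN.
Interior bolts: l_c = 85 − 30 = 55 mm → 1.2 × 55 × 8 × 450 / 1000 = 237.6 → r_n = 233.3 kN.
R_n = 1 × 129.6 + 1 × 233.3 = 362.9 kN.
Design strength φR_n = 0.75 × 362.9 = 272 kN.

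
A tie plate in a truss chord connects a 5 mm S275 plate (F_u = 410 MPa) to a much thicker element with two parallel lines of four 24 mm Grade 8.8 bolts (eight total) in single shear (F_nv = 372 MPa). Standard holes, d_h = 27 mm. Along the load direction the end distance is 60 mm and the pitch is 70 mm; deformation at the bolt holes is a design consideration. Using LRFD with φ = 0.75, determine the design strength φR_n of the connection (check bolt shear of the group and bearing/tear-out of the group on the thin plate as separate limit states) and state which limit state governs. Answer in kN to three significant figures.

648 kN (bearing governs)

Bolt shear: A_b = π·24²/4 = 452.4 mm²; R_n = 372 × 452.4 × 8 × 1 / 1000 = 1346 kN → 0.75 × 1346 = 1010 kN.
Bearing (1.2 l_c t F_u ≤ 2.4 d t F_u): upper limit = 2.4·24·5·410 / 1000 = 118.1 kN.
  Edge l_c = 60 − 27/2 = 46.5 → r_n = 114.4 kN; interior l_c = 70 − 27 = 43 → r_n = 105.8 kN.
  R_n,bearing = 2·114.4 + 6·105.8 = 863.5 kN → 0.75 × 863.5 = 648 kN.
Bearing governs: 648 kN.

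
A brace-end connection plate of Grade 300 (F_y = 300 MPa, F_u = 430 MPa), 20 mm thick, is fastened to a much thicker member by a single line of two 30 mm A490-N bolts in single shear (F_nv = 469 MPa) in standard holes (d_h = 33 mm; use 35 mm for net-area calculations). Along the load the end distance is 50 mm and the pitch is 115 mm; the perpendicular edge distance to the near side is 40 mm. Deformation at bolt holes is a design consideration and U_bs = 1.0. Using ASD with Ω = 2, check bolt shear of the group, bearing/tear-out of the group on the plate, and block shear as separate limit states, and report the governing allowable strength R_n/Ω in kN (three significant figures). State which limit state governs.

Bolt shear: A_b = π·30²/4 = 706.9 mm²; R_n = 469 × 706.9 × 2 × 1 / 1000 = 663 kN → 663 / 2 = 332 kN.
Bearing: edge l_c = 33.5, r_n = 345.7 kN; interior l_c = 82, r_n = 619.2 kN; R_n = 345.7 + 1·619.2 = 964.9 kN → 482 kN.
Block shear: A_gv = 3300, A_nv = 2250, A_nt = 450 mm²; R_n = min(0.6F_uA_nv, 0.6F_yA_gv) + U_bs·F_u·A_nt = 774 kN → 387 kN.
Bolt shear governs: 332 kN.

332 kN (bolt shear governs)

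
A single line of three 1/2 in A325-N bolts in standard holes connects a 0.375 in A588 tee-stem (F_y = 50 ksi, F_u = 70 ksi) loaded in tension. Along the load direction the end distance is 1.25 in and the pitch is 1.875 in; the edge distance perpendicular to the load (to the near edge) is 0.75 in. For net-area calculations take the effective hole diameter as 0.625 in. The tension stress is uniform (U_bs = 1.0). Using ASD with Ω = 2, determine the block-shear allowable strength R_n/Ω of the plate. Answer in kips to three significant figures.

Shear plane L_v = 1.25 + 2·1.875 = 5 in; A_gv = 5 × 0.375 = 1.875 in².
A_nv = (5 − 2.5·0.625) × 0.375 = 1.289 in².
A_nt = (0.75 − 0.5·0.625) × 0.375 = 0.1641 in².
0.6 F_u A_nv = 54.14 kips; 0.6 F_y A_gv = 56.25 kips → shear rupture governs the shear term.
R_n = 54.14 + 1.0 × 70 × 0.1641 = 65.62 kips.
Allowable strength R_n/Ω = 65.62 / 2 = 32.8 kips.

32.8 kips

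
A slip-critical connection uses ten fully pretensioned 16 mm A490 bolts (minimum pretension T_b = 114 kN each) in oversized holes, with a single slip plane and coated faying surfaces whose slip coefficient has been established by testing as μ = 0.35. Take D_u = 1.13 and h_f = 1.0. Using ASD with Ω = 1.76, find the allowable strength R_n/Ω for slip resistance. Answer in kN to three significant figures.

256 kN

R_n = μ · D_u · h_f · T_b · n_s · n_b = 0.35 × 1.13 × 1.0 × 114 × 1 × 10 = 450.9 kN.
Allowable strength R_n/Ω = 450.9 / 1.76 = 256 kN.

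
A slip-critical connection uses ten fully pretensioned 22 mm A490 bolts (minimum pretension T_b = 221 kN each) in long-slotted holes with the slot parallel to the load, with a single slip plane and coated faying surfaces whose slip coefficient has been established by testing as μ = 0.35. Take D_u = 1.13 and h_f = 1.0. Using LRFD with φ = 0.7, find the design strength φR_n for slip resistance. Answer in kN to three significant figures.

R_n = μ · D_u · h_f · T_b · n_s · n_b = 0.35 × 1.13 × 1.0 × 221 × 1 × 10 = 874.1 kN.
Design strength φR_n = 0.7 × 874.1 = 612 kN.

612 kN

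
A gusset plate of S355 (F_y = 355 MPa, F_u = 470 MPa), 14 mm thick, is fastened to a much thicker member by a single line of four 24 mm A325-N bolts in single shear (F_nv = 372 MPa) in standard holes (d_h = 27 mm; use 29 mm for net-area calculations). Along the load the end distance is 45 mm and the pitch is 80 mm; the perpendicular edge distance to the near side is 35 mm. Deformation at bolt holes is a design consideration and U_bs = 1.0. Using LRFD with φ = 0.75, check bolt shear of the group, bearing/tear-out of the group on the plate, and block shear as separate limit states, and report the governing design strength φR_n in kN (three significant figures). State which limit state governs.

505 kN (bolt shear governs)

Bolt shear: A_b = π·24²/4 = 452.4 mm²; R_n = 372 × 452.4 × 4 × 1 / 1000 = 673.2 kN → 0.75 × 673.2 = 505 kN.
Bearing: edge l_c = 31.5, r_n = 248.7 kN; interior l_c = 53, r_n = 379 kN; R_n = 248.7 + 3·379 = 1386 kN → 1040 kN.
Block shear: A_gv = 3990, A_nv = 2569, A_nt = 287 mm²; R_n = min(0.6F_uA_nv, 0.6F_yA_gv) + U_bs·F_u·A_nt = 859.3 kN → 645 kN.
Bolt shear governs: 505 kN.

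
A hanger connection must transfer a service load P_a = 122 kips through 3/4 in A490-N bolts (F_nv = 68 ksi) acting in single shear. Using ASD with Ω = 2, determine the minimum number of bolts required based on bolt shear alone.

9 bolts

A_b = π·0.75²/4 = 0.4418 in².
Per-bolt allowable strength R_n/Ω = 68 × 0.4418 × 1 / 2 = 15.02 kips.
n ≥ 122 / 15.02 = 8.122 → use 9 bolts.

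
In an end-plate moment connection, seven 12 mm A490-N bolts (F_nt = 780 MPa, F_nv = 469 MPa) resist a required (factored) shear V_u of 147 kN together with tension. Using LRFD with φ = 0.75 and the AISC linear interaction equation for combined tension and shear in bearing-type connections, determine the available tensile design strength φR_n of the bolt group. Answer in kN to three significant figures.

A_b = π·12²/4 = 113.1 mm²; f_rv = 147 × 1000 / (7 × 113.1) = 185.7 MPa.
F'_nt = 1.3 F_nt − (F_nt / φF_nv) f_rv = 1.3·780 − (780/(0.75·469))·185.7 = 602.3 MPa, capped at F_nt → F'_nt = 602.3 MPa.
R_n = F'_nt · A_b · n = 602.3 × 113.1 × 7 / 1000 = 476.8 kN.
Design strength φR_n = 0.75 × 476.8 = 358 kN.

358 kN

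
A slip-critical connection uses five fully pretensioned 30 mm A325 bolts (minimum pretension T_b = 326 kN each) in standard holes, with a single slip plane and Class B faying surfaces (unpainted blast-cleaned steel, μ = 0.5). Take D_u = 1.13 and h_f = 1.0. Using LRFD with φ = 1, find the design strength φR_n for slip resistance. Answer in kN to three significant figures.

921 kN

R_n = μ · D_u · h_f · T_b · n_s · n_b = 0.5 × 1.13 × 1.0 × 326 × 1 × 5 = 920.9 kN.
Design strength φR_n = 1 × 920.9 = 921 kN.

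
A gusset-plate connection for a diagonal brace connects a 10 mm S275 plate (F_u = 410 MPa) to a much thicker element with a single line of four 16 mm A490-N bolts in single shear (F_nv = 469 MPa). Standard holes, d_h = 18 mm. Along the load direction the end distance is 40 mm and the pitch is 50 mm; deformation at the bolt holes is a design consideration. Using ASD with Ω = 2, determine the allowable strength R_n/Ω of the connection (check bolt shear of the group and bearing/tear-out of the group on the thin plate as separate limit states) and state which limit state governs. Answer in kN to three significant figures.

Bolt shear: A_b = π·16²/4 = 201.1 mm²; R_n = 469 × 201.1 × 4 × 1 / 1000 = 377.2 kN → 377.2 / 2 = 189 kN.
Bearing (1.2 l_c t F_u ≤ 2.4 d t F_u): upper limit = 2.4·16·10·410 / 1000 = 157.4 kN.
  Edge l_c = 40 − 18/2 = 31 → r_n = 152.5 kN; interior l_c = 50 − 18 = 32 → r_n = 157.4 kN.
  R_n,bearing = 1·152.5 + 3·157.4 = 624.8 kN → 624.8 / 2 = 312 kN.
Bolt shear governs: 189 kN.

189 kN (bolt shear governs)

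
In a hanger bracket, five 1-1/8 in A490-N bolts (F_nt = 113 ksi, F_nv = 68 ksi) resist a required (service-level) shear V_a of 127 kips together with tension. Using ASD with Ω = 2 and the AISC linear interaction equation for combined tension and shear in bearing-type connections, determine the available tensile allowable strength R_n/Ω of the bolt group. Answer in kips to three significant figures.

A_b = π·1.125²/4 = 0.994 in²; f_rv = 127 / (5 × 0.994) = 25.55 ksi.
F'_nt = 1.3 F_nt − (Ω F_nt / F_nv) f_rv = 1.3·113 − (2·113/68)·25.55 = 61.97 ksi, capped at F_nt → F'_nt = 61.97 ksi.
R_n = F'_nt · A_b · n = 61.97 × 0.994 × 5 = 308 kips.
Allowable strength R_n/Ω = 308 / 2 = 154 kips.

154 kips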